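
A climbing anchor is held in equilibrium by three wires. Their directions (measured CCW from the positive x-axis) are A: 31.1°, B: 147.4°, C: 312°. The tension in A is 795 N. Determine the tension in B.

Resolve: ΣF_x = 795 cos 31.1° + T_B cos 147.4° + T_C cos 312° = 0.
        ΣF_y = 795 sin 31.1° + T_B sin 147.4° + T_C sin 312° = 0.
The known terms sum to (680.7, 410.6) N, so -0.8425 T_B + 0.6691 T_C = -680.7 and 0.5388 T_B − 0.7431 T_C = -410.6.
Solving simultaneously: T_B = 2940 N, T_C = 2684 N.

T_B ≈ 2940 N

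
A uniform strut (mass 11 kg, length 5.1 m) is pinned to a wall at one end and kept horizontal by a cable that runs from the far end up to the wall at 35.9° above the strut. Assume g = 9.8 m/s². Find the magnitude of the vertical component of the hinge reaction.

|H_y| ≈ 53.9 N

Take torques about the hinge: T sin 35.9° · 5.1 = 11×9.8×2.55 = 274.89 N·m.
So T = 274.89 / (0.5864 × 5.1) = 91.921 N.
ΣF_y = 0: H_y = (11×9.8) − T sin 35.9° = 107.8 − 53.9 = 53.9 N.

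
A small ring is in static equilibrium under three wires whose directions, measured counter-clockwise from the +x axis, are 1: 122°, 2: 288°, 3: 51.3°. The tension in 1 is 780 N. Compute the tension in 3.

T_3 ≈ 226 N

Resolve: ΣF_x = 780 cos 122° + T_2 cos 288° + T_3 cos 51.3° = 0.
        ΣF_y = 780 sin 122° + T_2 sin 288° + T_3 sin 51.3° = 0.
The known terms sum to (-413.3, 661.5) N, so 0.3090 T_2 + 0.6252 T_3 = 413.3 and -0.9511 T_2 + 0.7804 T_3 = -661.5.
Solving simultaneously: T_2 = 880.8 N, T_3 = 225.8 N.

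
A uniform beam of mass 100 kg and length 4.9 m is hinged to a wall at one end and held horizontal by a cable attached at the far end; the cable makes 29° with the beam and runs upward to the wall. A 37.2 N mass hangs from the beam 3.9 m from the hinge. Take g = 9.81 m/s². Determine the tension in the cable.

T ≈ 1070 N

Take torques about the hinge: T sin 29° · 4.9 = 100×9.81×2.45 + 37.2×3.9 = 2548.5 N·m.
So T = 2548.5 / (0.4848 × 4.9) = 1072.8 N.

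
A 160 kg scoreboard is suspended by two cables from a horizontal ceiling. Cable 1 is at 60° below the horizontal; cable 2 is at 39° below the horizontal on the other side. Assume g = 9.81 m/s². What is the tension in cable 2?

Weight W = 160 × 9.81 = 1570 N acts straight down.
Horizontal: T_1 cos 60° = T_2 cos 39°  →  T_1 = 1.554 T_2.
Vertical: T_1 sin 60° + T_2 sin 39° = 1570.
Substituting the horizontal relation into the vertical equation gives 1.975 T_2 = 1570, so T_2 = 794.6 N.

T_2 ≈ 795 N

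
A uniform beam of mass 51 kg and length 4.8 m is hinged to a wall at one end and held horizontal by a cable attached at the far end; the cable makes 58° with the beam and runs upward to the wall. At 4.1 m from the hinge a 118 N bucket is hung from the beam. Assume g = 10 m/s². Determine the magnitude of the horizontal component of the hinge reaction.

H_x ≈ 222 N

Take torques about the hinge: T sin 58° · 4.8 = 51×10×2.4 + 118×4.1 = 1707.8 N·m.
So T = 1707.8 / (0.8480 × 4.8) = 419.54 N.
ΣF_x = 0: H_x = T cos 58° = 222.32 N.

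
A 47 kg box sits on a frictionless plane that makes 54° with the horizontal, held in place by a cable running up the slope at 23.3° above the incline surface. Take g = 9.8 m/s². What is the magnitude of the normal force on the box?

N ≈ 110 N

Take axes along and perpendicular to the incline. Weight components: W sin 54° = 372.6 N down-slope, W cos 54° = 270.7 N into the surface.
Along incline: T cos 23.3° = W sin 54° → T = 405.7 N.
Perpendicular: N = W cos 54° − T sin 23.3° = 110.3 N.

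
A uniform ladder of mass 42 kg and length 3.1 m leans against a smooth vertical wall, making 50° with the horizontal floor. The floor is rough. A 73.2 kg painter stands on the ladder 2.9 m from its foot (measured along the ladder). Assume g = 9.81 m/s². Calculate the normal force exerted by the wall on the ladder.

Torques about the foot: N_wall · 3.1 sin 50° = 42×9.81×1.55 cos 50° + 73.2×9.81×2.9 cos 50° → N_wall = 736.54 N.

N_wall ≈ 737 N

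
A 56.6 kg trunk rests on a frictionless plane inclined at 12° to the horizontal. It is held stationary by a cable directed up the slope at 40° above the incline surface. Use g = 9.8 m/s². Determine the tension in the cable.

T ≈ 151 N

Take axes along and perpendicular to the incline. Weight components: W sin 12° = 115.3 N down-slope, W cos 12° = 542.6 N into the surface.
Along incline: T cos 40° = W sin 12° → T = 150.5 N.
Perpendicular: N = W cos 12° − T sin 40° = 445.8 N.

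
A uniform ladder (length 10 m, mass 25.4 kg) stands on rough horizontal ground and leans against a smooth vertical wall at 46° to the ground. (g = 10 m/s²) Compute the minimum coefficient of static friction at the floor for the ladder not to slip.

μ_min ≈ 0.483

ΣF_y = 0: N_floor = 25.4×10 = 254 N.
Torques about the foot: N_wall · 10 sin 46° = 25.4×10×5 cos 46° → N_wall = 122.64 N.
ΣF_x = 0: f_floor = N_wall = 122.64 N.
μ_min = f_floor / N_floor = 122.64 / 254 = 0.4828.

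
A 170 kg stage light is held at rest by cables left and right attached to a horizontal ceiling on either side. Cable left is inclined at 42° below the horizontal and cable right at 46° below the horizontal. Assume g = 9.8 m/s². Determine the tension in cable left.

Weight W = 170 × 9.8 = 1666 N acts straight down.
Horizontal: T_left cos 42° = T_right cos 46°  →  T_right = 1.07 T_left.
Vertical: T_left sin 42° + T_right sin 46° = 1666.
Substituting the horizontal relation into the vertical equation gives 1.439 T_left = 1666, so T_left = 1158 N.

T_left ≈ 1160 N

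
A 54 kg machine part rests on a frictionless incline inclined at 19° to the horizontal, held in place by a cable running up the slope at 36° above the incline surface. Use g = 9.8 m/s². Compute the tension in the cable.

T ≈ 213 N

Take axes along and perpendicular to the incline. Weight components: W sin 19° = 172.3 N down-slope, W cos 19° = 500.4 N into the surface.
Along incline: T cos 36° = W sin 19° → T = 213 N.
Perpendicular: N = W cos 19° − T sin 36° = 375.2 N.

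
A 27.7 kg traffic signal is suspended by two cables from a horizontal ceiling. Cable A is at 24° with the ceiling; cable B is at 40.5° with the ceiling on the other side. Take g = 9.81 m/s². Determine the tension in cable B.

Weight W = 27.7 × 9.81 = 271.7 N acts straight down.
Horizontal: T_A cos 24° = T_B cos 40.5°  →  T_A = 0.8324 T_B.
Vertical: T_A sin 24° + T_B sin 40.5° = 271.7.
Substituting the horizontal relation into the vertical equation gives 0.988 T_B = 271.7, so T_B = 275 N.

T_B ≈ 275 N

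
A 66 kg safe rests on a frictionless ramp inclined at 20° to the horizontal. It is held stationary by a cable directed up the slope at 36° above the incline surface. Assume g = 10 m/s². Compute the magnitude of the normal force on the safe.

N ≈ 456 N

Take axes along and perpendicular to the incline. Weight components: W sin 20° = 225.7 N down-slope, W cos 20° = 620.2 N into the surface.
Along incline: T cos 36° = W sin 20° → T = 279 N.
Perpendicular: N = W cos 20° − T sin 36° = 456.2 N.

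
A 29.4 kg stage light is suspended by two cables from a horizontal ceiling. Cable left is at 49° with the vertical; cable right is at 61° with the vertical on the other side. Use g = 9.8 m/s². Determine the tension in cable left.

T_left ≈ 268 N

Angles from the horizontal: cable left is 90° − 49° = 41°, cable right is 90° − 61° = 29°.
Weight W = 29.4 × 9.8 = 288.1 N acts straight down.
Horizontal: T_left cos 41° = T_right cos 29°  →  T_right = 0.8629 T_left.
Vertical: T_left sin 41° + T_right sin 29° = 288.1.
Substituting the horizontal relation into the vertical equation gives 1.074 T_left = 288.1, so T_left = 268.2 N.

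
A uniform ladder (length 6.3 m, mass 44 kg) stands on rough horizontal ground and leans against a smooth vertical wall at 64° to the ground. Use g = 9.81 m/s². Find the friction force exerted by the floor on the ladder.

f ≈ 105 N

Torques about the foot: N_wall · 6.3 sin 64° = 44×9.81×3.15 cos 64° → N_wall = 105.26 N.
ΣF_x = 0: f_floor = N_wall = 105.26 N.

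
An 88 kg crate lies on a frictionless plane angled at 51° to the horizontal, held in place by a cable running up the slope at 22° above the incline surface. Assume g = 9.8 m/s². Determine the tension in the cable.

T ≈ 723 N

Take axes along and perpendicular to the incline. Weight components: W sin 51° = 670.2 N down-slope, W cos 51° = 542.7 N into the surface.
Along incline: T cos 22° = W sin 51° → T = 722.8 N.
Perpendicular: N = W cos 51° − T sin 22° = 271.9 N.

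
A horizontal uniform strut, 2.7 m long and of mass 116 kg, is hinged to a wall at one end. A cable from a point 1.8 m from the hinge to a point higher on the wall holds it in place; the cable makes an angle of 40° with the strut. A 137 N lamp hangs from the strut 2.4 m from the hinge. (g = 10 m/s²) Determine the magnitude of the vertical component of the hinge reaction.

|H_y| ≈ 244 N

Take torques about the hinge: T sin 40° · 1.8 = 116×10×1.35 + 137×2.4 = 1894.8 N·m.
So T = 1894.8 / (0.6428 × 1.8) = 1637.7 N.
ΣF_y = 0: H_y = (116×10 + 137) − T sin 40° = 1297 − 1052.7 = 244.33 N.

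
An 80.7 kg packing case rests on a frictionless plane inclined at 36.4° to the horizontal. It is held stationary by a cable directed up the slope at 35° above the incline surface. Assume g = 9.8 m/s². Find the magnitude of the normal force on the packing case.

N ≈ 308 N

Take axes along and perpendicular to the incline. Weight components: W sin 36.4° = 469.3 N down-slope, W cos 36.4° = 636.6 N into the surface.
Along incline: T cos 35° = W sin 36.4° → T = 572.9 N.
Perpendicular: N = W cos 36.4° − T sin 35° = 307.9 N.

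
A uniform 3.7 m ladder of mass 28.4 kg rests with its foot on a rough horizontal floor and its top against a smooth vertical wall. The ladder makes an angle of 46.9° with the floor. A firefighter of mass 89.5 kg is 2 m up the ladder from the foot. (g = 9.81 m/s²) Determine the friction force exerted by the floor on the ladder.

Torques about the foot: N_wall · 3.7 sin 46.9° = 28.4×9.81×1.85 cos 46.9° + 89.5×9.81×2 cos 46.9° → N_wall = 574.47 N.
ΣF_x = 0: f_floor = N_wall = 574.47 N.

f ≈ 574 N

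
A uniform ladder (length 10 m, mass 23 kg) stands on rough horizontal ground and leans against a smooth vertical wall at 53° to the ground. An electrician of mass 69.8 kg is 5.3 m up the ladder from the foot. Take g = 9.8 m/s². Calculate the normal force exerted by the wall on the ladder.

N_wall ≈ 358 N

Torques about the foot: N_wall · 10 sin 53° = 23×9.8×5 cos 53° + 69.8×9.8×5.3 cos 53° → N_wall = 358.12 N.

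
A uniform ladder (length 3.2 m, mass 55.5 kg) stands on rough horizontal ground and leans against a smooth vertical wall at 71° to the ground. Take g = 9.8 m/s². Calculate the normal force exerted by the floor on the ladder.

ΣF_y = 0: N_floor = 55.5×9.8 = 543.9 N.

N_floor ≈ 544 N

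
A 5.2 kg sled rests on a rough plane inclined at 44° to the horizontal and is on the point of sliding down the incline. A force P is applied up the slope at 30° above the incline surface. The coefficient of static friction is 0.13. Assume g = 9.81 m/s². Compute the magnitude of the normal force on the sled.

N ≈ 17.6 N

On the verge of sliding down the incline, friction equals μN and acts up the slope.
Perpendicular: N + P sin 30° = W cos 44° = 36.69 N.
Along incline: P cos 30° + μN = W sin 44° with W sin 44° = 35.44 N.
Solving the pair for P and N: P = 38.28 N, N = 17.55 N (and f = μN = 2.282 N).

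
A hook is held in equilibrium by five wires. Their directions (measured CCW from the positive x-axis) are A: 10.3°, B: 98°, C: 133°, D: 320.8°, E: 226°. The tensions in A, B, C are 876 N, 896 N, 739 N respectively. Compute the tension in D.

Resolve: ΣF_x = 876 cos 10.3° + 896 cos 98° + 739 cos 133° + T_D cos 320.8° + T_E cos 226° = 0.
        ΣF_y = 876 sin 10.3° + 896 sin 98° + 739 sin 133° + T_D sin 320.8° + T_E sin 226° = 0.
The known terms sum to (233.2, 1584) N, so 0.7749 T_D − 0.6947 T_E = -233.2 and -0.6320 T_D − 0.7193 T_E = -1584.
Solving simultaneously: T_D = 936.1 N, T_E = 1380 N.

T_D ≈ 936 N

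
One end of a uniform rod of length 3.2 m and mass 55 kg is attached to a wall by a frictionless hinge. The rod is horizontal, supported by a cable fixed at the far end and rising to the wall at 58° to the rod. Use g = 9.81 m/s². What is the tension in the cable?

T ≈ 318 N

Take torques about the hinge: T sin 58° · 3.2 = 55×9.81×1.6 = 863.28 N·m.
So T = 863.28 / (0.8480 × 3.2) = 318.11 N.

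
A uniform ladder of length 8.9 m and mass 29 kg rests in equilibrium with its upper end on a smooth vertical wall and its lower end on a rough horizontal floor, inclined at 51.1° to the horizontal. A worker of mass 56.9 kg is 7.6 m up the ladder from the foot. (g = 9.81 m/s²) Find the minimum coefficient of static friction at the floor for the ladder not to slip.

ΣF_y = 0: N_floor = 29×9.81 + 56.9×9.81 = 842.68 N.
Torques about the foot: N_wall · 8.9 sin 51.1° = 29×9.81×4.45 cos 51.1° + 56.9×9.81×7.6 cos 51.1° → N_wall = 499.39 N.
ΣF_x = 0: f_floor = N_wall = 499.39 N.
μ_min = f_floor / N_floor = 499.39 / 842.68 = 0.5926.

μ_min ≈ 0.593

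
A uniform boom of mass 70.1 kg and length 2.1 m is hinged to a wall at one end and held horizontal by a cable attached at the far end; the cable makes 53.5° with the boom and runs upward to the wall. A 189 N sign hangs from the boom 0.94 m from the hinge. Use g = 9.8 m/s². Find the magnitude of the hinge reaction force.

|H| ≈ 549 N

Take torques about the hinge: T sin 53.5° · 2.1 = 70.1×9.8×1.05 + 189×0.94 = 898.99 N·m.
So T = 898.99 / (0.8039 × 2.1) = 532.55 N.
ΣF_x = 0: H_x = T cos 53.5° = 316.77 N.
ΣF_y = 0: H_y = (70.1×9.8 + 189) − T sin 53.5° = 875.98 − 428.09 = 447.89 N.
|H| = √(H_x² + H_y²) = √((316.77)² + (447.89)²) = 548.59 N.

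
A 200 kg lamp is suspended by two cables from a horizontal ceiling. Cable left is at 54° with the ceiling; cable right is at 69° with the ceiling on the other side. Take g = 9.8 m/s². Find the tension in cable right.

T_right ≈ 1370 N

Weight W = 200 × 9.8 = 1960 N acts straight down.
Horizontal: T_left cos 54° = T_right cos 69°  →  T_left = 0.6097 T_right.
Vertical: T_left sin 54° + T_right sin 69° = 1960.
Substituting the horizontal relation into the vertical equation gives 1.427 T_right = 1960, so T_right = 1374 N.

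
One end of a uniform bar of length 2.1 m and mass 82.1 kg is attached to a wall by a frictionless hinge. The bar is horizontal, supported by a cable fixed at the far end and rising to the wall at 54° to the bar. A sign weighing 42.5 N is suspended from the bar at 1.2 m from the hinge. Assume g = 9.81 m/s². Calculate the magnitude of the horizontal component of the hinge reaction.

Take torques about the hinge: T sin 54° · 2.1 = 82.1×9.81×1.05 + 42.5×1.2 = 896.67 N·m.
So T = 896.67 / (0.8090 × 2.1) = 527.78 N.
ΣF_x = 0: H_x = T cos 54° = 310.22 N.

H_x ≈ 310 N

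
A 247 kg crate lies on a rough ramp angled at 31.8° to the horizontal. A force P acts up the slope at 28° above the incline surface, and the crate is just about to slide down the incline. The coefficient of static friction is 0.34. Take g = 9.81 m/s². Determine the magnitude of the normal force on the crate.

On the verge of sliding down the incline, friction equals μN and acts up the slope.
Perpendicular: N + P sin 28° = W cos 31.8° = 2059 N.
Along incline: P cos 28° + μN = W sin 31.8° with W sin 31.8° = 1277 N.
Solving the pair for P and N: P = 797.2 N, N = 1685 N (and f = μN = 572.9 N).

N ≈ 1690 N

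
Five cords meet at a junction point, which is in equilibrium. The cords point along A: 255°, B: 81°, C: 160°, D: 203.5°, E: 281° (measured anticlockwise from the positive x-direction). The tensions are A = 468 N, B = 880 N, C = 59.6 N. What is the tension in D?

Resolve: ΣF_x = 468 cos 255° + 880 cos 81° + 59.6 cos 160° + T_D cos 203.5° + T_E cos 281° = 0.
        ΣF_y = 468 sin 255° + 880 sin 81° + 59.6 sin 160° + T_D sin 203.5° + T_E sin 281° = 0.
The known terms sum to (-39.47, 437.5) N, so -0.9171 T_D + 0.1908 T_E = 39.47 and -0.3987 T_D − 0.9816 T_E = -437.5.
Solving simultaneously: T_D = 45.82 N, T_E = 427.1 N.

T_D ≈ 45.8 N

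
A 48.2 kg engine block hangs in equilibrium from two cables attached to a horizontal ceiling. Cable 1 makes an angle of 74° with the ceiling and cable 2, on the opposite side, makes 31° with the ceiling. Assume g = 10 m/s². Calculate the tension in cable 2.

T_2 ≈ 138 N

Weight W = 48.2 × 10 = 482 N acts straight down.
Horizontal: T_1 cos 74° = T_2 cos 31°  →  T_1 = 3.11 T_2.
Vertical: T_1 sin 74° + T_2 sin 31° = 482.
Substituting the horizontal relation into the vertical equation gives 3.504 T_2 = 482, so T_2 = 137.5 N.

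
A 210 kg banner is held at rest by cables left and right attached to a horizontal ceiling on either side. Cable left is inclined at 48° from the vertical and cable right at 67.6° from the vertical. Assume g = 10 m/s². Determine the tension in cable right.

Angles from the horizontal: cable left is 90° − 48° = 42°, cable right is 90° − 67.6° = 22.4°.
Weight W = 210 × 10 = 2100 N acts straight down.
Horizontal: T_left cos 42° = T_right cos 22.4°  →  T_left = 1.244 T_right.
Vertical: T_left sin 42° + T_right sin 22.4° = 2100.
Substituting the horizontal relation into the vertical equation gives 1.214 T_right = 2100, so T_right = 1730 N.

T_right ≈ 1730 N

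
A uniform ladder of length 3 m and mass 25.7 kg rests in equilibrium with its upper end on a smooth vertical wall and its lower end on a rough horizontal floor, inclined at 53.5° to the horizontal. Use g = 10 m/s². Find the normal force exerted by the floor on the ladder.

ΣF_y = 0: N_floor = 25.7×10 = 257 N.

N_floor ≈ 257 N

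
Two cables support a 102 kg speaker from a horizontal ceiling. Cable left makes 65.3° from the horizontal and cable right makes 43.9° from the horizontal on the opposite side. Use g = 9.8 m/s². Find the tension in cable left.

Weight W = 102 × 9.8 = 999.6 N acts straight down.
Horizontal: T_left cos 65.3° = T_right cos 43.9°  →  T_right = 0.5799 T_left.
Vertical: T_left sin 65.3° + T_right sin 43.9° = 999.6.
Substituting the horizontal relation into the vertical equation gives 1.311 T_left = 999.6, so T_left = 762.7 N.

T_left ≈ 763 N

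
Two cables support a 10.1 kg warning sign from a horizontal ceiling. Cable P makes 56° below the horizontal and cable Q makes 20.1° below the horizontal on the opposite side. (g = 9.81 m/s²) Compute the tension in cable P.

T_P ≈ 95.9 N

Weight W = 10.1 × 9.81 = 99.08 N acts straight down.
Horizontal: T_P cos 56° = T_Q cos 20.1°  →  T_Q = 0.5955 T_P.
Vertical: T_P sin 56° + T_Q sin 20.1° = 99.08.
Substituting the horizontal relation into the vertical equation gives 1.034 T_P = 99.08, so T_P = 95.85 N.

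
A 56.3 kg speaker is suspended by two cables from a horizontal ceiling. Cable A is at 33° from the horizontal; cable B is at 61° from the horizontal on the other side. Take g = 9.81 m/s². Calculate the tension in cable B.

Weight W = 56.3 × 9.81 = 552.3 N acts straight down.
Horizontal: T_A cos 33° = T_B cos 61°  →  T_A = 0.5781 T_B.
Vertical: T_A sin 33° + T_B sin 61° = 552.3.
Substituting the horizontal relation into the vertical equation gives 1.189 T_B = 552.3, so T_B = 464.3 N.

T_B ≈ 464 N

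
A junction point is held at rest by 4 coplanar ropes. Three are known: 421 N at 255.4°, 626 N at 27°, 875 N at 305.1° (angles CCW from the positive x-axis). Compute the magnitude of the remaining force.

Sum the known components: ΣF_x = 954.8 N, ΣF_y = -839.1 N.
For equilibrium the remaining force must supply (−ΣF_x, −ΣF_y) = (-954.8, 839.1) N.
Magnitude = √((-954.8)² + (839.1)²) = 1271 N; direction = atan2(839.1, -954.8) = 138.7°.

F ≈ 1270 N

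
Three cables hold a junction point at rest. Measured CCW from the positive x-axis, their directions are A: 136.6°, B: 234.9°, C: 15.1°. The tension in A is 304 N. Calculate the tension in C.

Resolve: ΣF_x = 304 cos 136.6° + T_B cos 234.9° + T_C cos 15.1° = 0.
        ΣF_y = 304 sin 136.6° + T_B sin 234.9° + T_C sin 15.1° = 0.
The known terms sum to (-220.9, 208.9) N, so -0.5750 T_B + 0.9655 T_C = 220.9 and -0.8181 T_B + 0.2605 T_C = -208.9.
Solving simultaneously: T_B = 404.9 N, T_C = 469.9 N.

T_C ≈ 470 N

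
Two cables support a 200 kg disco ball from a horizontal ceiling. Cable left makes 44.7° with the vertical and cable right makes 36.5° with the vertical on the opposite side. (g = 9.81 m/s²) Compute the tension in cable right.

Angles from the horizontal: cable left is 90° − 44.7° = 45.3°, cable right is 90° − 36.5° = 53.5°.
Weight W = 200 × 9.81 = 1962 N acts straight down.
Horizontal: T_left cos 45.3° = T_right cos 53.5°  →  T_left = 0.8456 T_right.
Vertical: T_left sin 45.3° + T_right sin 53.5° = 1962.
Substituting the horizontal relation into the vertical equation gives 1.405 T_right = 1962, so T_right = 1396 N.

T_right ≈ 1400 N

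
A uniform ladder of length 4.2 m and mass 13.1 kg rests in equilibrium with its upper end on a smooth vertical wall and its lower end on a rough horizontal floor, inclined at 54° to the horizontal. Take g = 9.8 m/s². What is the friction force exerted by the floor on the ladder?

Torques about the foot: N_wall · 4.2 sin 54° = 13.1×9.8×2.1 cos 54° → N_wall = 46.637 N.
ΣF_x = 0: f_floor = N_wall = 46.637 N.

f ≈ 46.6 N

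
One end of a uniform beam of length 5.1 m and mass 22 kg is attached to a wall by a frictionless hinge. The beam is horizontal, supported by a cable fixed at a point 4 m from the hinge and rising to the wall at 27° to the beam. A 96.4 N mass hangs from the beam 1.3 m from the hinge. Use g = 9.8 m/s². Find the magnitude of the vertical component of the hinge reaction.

Take torques about the hinge: T sin 27° · 4 = 22×9.8×2.55 + 96.4×1.3 = 675.1 N·m.
So T = 675.1 / (0.4540 × 4) = 371.76 N.
ΣF_y = 0: H_y = (22×9.8 + 96.4) − T sin 27° = 312 − 168.78 = 143.22 N.

|H_y| ≈ 143 N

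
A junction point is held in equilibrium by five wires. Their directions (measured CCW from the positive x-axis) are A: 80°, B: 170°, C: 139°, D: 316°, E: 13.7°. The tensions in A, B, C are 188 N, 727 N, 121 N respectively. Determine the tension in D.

T_D ≈ 666 N

Resolve: ΣF_x = 188 cos 80° + 727 cos 170° + 121 cos 139° + T_D cos 316° + T_E cos 13.7° = 0.
        ΣF_y = 188 sin 80° + 727 sin 170° + 121 sin 139° + T_D sin 316° + T_E sin 13.7° = 0.
The known terms sum to (-774.6, 390.8) N, so 0.7193 T_D + 0.9715 T_E = 774.6 and -0.6947 T_D + 0.2368 T_E = -390.8.
Solving simultaneously: T_D = 666.2 N, T_E = 304.1 N.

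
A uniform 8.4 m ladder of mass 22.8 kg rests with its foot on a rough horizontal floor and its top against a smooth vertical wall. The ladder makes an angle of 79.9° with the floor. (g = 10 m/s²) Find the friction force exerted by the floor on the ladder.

Torques about the foot: N_wall · 8.4 sin 79.9° = 22.8×10×4.2 cos 79.9° → N_wall = 20.306 N.
ΣF_x = 0: f_floor = N_wall = 20.306 N.

f ≈ 20.3 N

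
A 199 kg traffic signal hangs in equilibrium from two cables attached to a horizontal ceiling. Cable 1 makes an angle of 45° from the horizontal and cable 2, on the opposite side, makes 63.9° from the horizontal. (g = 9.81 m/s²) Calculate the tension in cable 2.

T_2 ≈ 1460 N

Weight W = 199 × 9.81 = 1952 N acts straight down.
Horizontal: T_1 cos 45° = T_2 cos 63.9°  →  T_1 = 0.6222 T_2.
Vertical: T_1 sin 45° + T_2 sin 63.9° = 1952.
Substituting the horizontal relation into the vertical equation gives 1.338 T_2 = 1952, so T_2 = 1459 N.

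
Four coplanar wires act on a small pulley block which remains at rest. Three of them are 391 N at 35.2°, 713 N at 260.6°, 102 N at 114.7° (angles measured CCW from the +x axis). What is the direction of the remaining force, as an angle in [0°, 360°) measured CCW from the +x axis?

Sum the known components: ΣF_x = 160.4 N, ΣF_y = -385.4 N.
For equilibrium the remaining force must supply (−ΣF_x, −ΣF_y) = (-160.4, 385.4) N.
Magnitude = √((-160.4)² + (385.4)²) = 417.4 N; direction = atan2(385.4, -160.4) = 112.6°.

θ ≈ 113°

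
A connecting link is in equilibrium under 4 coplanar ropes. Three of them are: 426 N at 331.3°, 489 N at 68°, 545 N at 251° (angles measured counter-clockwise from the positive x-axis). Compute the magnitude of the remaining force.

Sum the known components: ΣF_x = 379.4 N, ΣF_y = -266.5 N.
For equilibrium the remaining force must supply (−ΣF_x, −ΣF_y) = (-379.4, 266.5) N.
Magnitude = √((-379.4)² + (266.5)²) = 463.6 N; direction = atan2(266.5, -379.4) = 144.9°.

F ≈ 464 N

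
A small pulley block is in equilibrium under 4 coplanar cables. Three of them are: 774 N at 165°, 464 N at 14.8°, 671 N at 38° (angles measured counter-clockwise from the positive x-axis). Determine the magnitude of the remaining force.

Sum the known components: ΣF_x = 229.7 N, ΣF_y = 732 N.
For equilibrium the remaining force must supply (−ΣF_x, −ΣF_y) = (-229.7, -732) N.
Magnitude = √((-229.7)² + (-732)²) = 767.2 N; direction = atan2(-732, -229.7) = 252.6°.

F ≈ 767 N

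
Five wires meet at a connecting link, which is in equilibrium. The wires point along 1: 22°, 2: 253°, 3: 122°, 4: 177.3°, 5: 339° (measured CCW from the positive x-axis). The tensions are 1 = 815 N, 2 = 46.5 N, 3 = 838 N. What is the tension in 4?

Resolve: ΣF_x = 815 cos 22° + 46.5 cos 253° + 838 cos 122° + T_4 cos 177.3° + T_5 cos 339° = 0.
        ΣF_y = 815 sin 22° + 46.5 sin 253° + 838 sin 122° + T_4 sin 177.3° + T_5 sin 339° = 0.
The known terms sum to (298, 971.5) N, so -0.9989 T_4 + 0.9336 T_5 = -298 and 0.0471 T_4 − 0.3584 T_5 = -971.5.
Solving simultaneously: T_4 = 3229 N, T_5 = 3135 N.

T_4 ≈ 3230 N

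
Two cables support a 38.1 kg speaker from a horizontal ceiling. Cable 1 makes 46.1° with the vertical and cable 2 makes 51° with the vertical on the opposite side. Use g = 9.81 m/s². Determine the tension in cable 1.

Angles from the horizontal: cable 1 is 90° − 46.1° = 43.9°, cable 2 is 90° − 51° = 39°.
Weight W = 38.1 × 9.81 = 373.8 N acts straight down.
Horizontal: T_1 cos 43.9° = T_2 cos 39°  →  T_2 = 0.9272 T_1.
Vertical: T_1 sin 43.9° + T_2 sin 39° = 373.8.
Substituting the horizontal relation into the vertical equation gives 1.277 T_1 = 373.8, so T_1 = 292.7 N.

T_1 ≈ 293 N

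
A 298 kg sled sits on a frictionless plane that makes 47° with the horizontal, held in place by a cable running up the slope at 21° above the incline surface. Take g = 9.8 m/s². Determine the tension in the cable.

T ≈ 2290 N

Take axes along and perpendicular to the incline. Weight components: W sin 47° = 2136 N down-slope, W cos 47° = 1992 N into the surface.
Along incline: T cos 21° = W sin 47° → T = 2288 N.
Perpendicular: N = W cos 47° − T sin 21° = 1172 N.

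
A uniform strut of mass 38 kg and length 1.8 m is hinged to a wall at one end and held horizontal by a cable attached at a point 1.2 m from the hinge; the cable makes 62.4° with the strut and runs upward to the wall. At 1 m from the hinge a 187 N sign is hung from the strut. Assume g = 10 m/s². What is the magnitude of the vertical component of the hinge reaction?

|H_y| ≈ 126 N

Take torques about the hinge: T sin 62.4° · 1.2 = 38×10×0.9 + 187×1 = 529 N·m.
So T = 529 / (0.8862 × 1.2) = 497.44 N.
ΣF_y = 0: H_y = (38×10 + 187) − T sin 62.4° = 567 − 440.83 = 126.17 N.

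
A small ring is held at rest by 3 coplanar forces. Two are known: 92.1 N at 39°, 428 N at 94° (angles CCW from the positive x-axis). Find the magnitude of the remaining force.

Sum the known components: ΣF_x = 41.72 N, ΣF_y = 484.9 N.
For equilibrium the remaining force must supply (−ΣF_x, −ΣF_y) = (-41.72, -484.9) N.
Magnitude = √((-41.72)² + (-484.9)²) = 486.7 N; direction = atan2(-484.9, -41.72) = 265.1°.

F ≈ 487 N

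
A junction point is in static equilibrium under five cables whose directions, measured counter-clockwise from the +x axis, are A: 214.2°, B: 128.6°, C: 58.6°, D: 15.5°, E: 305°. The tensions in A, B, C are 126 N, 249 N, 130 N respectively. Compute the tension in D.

T_D ≈ 23.9 N

Resolve: ΣF_x = 126 cos 214.2° + 249 cos 128.6° + 130 cos 58.6° + T_D cos 15.5° + T_E cos 305° = 0.
        ΣF_y = 126 sin 214.2° + 249 sin 128.6° + 130 sin 58.6° + T_D sin 15.5° + T_E sin 305° = 0.
The known terms sum to (-191.8, 234.7) N, so 0.9636 T_D + 0.5736 T_E = 191.8 and 0.2672 T_D − 0.8192 T_E = -234.7.
Solving simultaneously: T_D = 23.86 N, T_E = 294.3 N.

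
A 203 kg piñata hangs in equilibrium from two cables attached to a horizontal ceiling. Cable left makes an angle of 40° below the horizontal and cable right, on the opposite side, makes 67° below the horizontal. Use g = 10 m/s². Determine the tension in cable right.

T_right ≈ 1630 N

Weight W = 203 × 10 = 2030 N acts straight down.
Horizontal: T_left cos 40° = T_right cos 67°  →  T_left = 0.5101 T_right.
Vertical: T_left sin 40° + T_right sin 67° = 2030.
Substituting the horizontal relation into the vertical equation gives 1.248 T_right = 2030, so T_right = 1626 N.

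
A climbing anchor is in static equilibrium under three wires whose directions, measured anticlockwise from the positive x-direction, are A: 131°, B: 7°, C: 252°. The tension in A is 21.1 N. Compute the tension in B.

T_B ≈ 20 N

Resolve: ΣF_x = 21.1 cos 131° + T_B cos 7° + T_C cos 252° = 0.
        ΣF_y = 21.1 sin 131° + T_B sin 7° + T_C sin 252° = 0.
The known terms sum to (-13.84, 15.92) N, so 0.9925 T_B − 0.3090 T_C = 13.84 and 0.1219 T_B − 0.9511 T_C = -15.92.
Solving simultaneously: T_B = 19.96 N, T_C = 19.30 N.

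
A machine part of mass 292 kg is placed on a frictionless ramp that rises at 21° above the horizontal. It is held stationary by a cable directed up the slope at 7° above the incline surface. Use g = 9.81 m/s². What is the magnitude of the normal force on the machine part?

N ≈ 2550 N

Take axes along and perpendicular to the incline. Weight components: W sin 21° = 1027 N down-slope, W cos 21° = 2674 N into the surface.
Along incline: T cos 7° = W sin 21° → T = 1034 N.
Perpendicular: N = W cos 21° − T sin 7° = 2548 N.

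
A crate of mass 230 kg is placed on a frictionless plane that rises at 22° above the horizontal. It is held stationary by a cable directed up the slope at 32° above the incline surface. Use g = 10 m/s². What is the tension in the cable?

Take axes along and perpendicular to the incline. Weight components: W sin 22° = 861.6 N down-slope, W cos 22° = 2133 N into the surface.
Along incline: T cos 32° = W sin 22° → T = 1016 N.
Perpendicular: N = W cos 22° − T sin 32° = 1594 N.

T ≈ 1020 N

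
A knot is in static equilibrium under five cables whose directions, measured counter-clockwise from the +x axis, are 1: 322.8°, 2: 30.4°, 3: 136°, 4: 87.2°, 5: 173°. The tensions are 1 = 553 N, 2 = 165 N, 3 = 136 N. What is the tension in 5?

T_5 ≈ 493 N

Resolve: ΣF_x = 553 cos 322.8° + 165 cos 30.4° + 136 cos 136° + T_4 cos 87.2° + T_5 cos 173° = 0.
        ΣF_y = 553 sin 322.8° + 165 sin 30.4° + 136 sin 136° + T_4 sin 87.2° + T_5 sin 173° = 0.
The known terms sum to (485, -156.4) N, so 0.0488 T_4 − 0.9925 T_5 = -485 and 0.9988 T_4 + 0.1219 T_5 = 156.4.
Solving simultaneously: T_4 = 96.36 N, T_5 = 493.4 N.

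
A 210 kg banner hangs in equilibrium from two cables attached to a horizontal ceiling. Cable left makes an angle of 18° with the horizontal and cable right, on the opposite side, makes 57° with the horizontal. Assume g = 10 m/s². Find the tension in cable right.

Weight W = 210 × 10 = 2100 N acts straight down.
Horizontal: T_left cos 18° = T_right cos 57°  →  T_left = 0.5727 T_right.
Vertical: T_left sin 18° + T_right sin 57° = 2100.
Substituting the horizontal relation into the vertical equation gives 1.016 T_right = 2100, so T_right = 2068 N.

T_right ≈ 2070 N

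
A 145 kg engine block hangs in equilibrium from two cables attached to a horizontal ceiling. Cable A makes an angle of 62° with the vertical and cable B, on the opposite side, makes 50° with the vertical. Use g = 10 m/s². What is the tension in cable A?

T_A ≈ 1200 N

Angles from the horizontal: cable A is 90° − 62° = 28°, cable B is 90° − 50° = 40°.
Weight W = 145 × 10 = 1450 N acts straight down.
Horizontal: T_A cos 28° = T_B cos 40°  →  T_B = 1.153 T_A.
Vertical: T_A sin 28° + T_B sin 40° = 1450.
Substituting the horizontal relation into the vertical equation gives 1.21 T_A = 1450, so T_A = 1198 N.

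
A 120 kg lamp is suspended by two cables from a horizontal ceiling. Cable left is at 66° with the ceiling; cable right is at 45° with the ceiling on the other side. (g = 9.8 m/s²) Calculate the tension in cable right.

T_right ≈ 512 N

Weight W = 120 × 9.8 = 1176 N acts straight down.
Horizontal: T_left cos 66° = T_right cos 45°  →  T_left = 1.738 T_right.
Vertical: T_left sin 66° + T_right sin 45° = 1176.
Substituting the horizontal relation into the vertical equation gives 2.295 T_right = 1176, so T_right = 512.4 N.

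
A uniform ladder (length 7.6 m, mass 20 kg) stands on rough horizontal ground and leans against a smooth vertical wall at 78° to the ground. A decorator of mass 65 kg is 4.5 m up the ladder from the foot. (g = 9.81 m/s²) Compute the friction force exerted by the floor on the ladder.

f ≈ 101 N

Torques about the foot: N_wall · 7.6 sin 78° = 20×9.81×3.8 cos 78° + 65×9.81×4.5 cos 78° → N_wall = 101.1 N.
ΣF_x = 0: f_floor = N_wall = 101.1 N.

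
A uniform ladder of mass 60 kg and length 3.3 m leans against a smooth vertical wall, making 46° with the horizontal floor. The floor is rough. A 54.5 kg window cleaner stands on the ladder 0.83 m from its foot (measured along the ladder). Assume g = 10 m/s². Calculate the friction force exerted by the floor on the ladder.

Torques about the foot: N_wall · 3.3 sin 46° = 60×10×1.65 cos 46° + 54.5×10×0.83 cos 46° → N_wall = 422.08 N.
ΣF_x = 0: f_floor = N_wall = 422.08 N.

f ≈ 422 N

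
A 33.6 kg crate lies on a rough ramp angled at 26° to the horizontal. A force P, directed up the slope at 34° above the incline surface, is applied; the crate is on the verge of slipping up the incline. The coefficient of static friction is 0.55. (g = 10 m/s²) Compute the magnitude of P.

P ≈ 276 N

On the verge of sliding up the incline, friction equals μN and acts down the slope.
Perpendicular: N + P sin 34° = W cos 26° = 302 N.
Along incline: P cos 34° = W sin 26° + μN  with W sin 26° = 147.3 N.
Solving the pair for P and N: P = 275.7 N, N = 147.8 N (and f = μN = 81.3 N).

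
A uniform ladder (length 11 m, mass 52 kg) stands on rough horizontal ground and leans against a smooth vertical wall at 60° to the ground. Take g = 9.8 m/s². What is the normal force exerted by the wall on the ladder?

N_wall ≈ 147 N

Torques about the foot: N_wall · 11 sin 60° = 52×9.8×5.5 cos 60° → N_wall = 147.11 N.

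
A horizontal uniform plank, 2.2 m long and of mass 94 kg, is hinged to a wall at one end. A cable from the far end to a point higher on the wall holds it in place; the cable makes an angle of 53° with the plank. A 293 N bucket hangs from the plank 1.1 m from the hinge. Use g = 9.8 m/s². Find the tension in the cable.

T ≈ 760 N

Take torques about the hinge: T sin 53° · 2.2 = 94×9.8×1.1 + 293×1.1 = 1335.6 N·m.
So T = 1335.6 / (0.7986 × 2.2) = 760.17 N.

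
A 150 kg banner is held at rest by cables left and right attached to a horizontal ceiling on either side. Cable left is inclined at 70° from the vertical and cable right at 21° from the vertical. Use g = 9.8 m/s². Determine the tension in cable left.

T_left ≈ 527 N

Angles from the horizontal: cable left is 90° − 70° = 20°, cable right is 90° − 21° = 69°.
Weight W = 150 × 9.8 = 1470 N acts straight down.
Horizontal: T_left cos 20° = T_right cos 69°  →  T_right = 2.622 T_left.
Vertical: T_left sin 20° + T_right sin 69° = 1470.
Substituting the horizontal relation into the vertical equation gives 2.79 T_left = 1470, so T_left = 526.9 N.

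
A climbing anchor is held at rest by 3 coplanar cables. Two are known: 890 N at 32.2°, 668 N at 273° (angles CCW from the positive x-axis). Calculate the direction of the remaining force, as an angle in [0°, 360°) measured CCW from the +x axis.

Sum the known components: ΣF_x = 788.1 N, ΣF_y = -192.8 N.
For equilibrium the remaining force must supply (−ΣF_x, −ΣF_y) = (-788.1, 192.8) N.
Magnitude = √((-788.1)² + (192.8)²) = 811.3 N; direction = atan2(192.8, -788.1) = 166.3°.

θ ≈ 166°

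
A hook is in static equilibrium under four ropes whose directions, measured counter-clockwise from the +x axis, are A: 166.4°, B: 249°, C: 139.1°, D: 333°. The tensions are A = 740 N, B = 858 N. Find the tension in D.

T_D ≈ 4770 N

Resolve: ΣF_x = 740 cos 166.4° + 858 cos 249° + T_C cos 139.1° + T_D cos 333° = 0.
        ΣF_y = 740 sin 166.4° + 858 sin 249° + T_C sin 139.1° + T_D sin 333° = 0.
The known terms sum to (-1027, -627) N, so -0.7559 T_C + 0.8910 T_D = 1027 and 0.6547 T_C − 0.4540 T_D = 627.
Solving simultaneously: T_C = 4266 N, T_D = 4771 N.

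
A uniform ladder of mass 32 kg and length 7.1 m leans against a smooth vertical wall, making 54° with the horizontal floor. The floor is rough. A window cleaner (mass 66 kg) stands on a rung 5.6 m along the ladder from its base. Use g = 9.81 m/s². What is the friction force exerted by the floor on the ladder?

f ≈ 485 N

Torques about the foot: N_wall · 7.1 sin 54° = 32×9.81×3.55 cos 54° + 66×9.81×5.6 cos 54° → N_wall = 485.06 N.
ΣF_x = 0: f_floor = N_wall = 485.06 N.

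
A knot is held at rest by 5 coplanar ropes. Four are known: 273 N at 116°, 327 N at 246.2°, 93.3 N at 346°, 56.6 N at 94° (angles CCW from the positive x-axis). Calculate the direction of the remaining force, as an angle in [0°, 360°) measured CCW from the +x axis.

θ ≈ 6.89°

Sum the known components: ΣF_x = -165.1 N, ΣF_y = -19.93 N.
For equilibrium the remaining force must supply (−ΣF_x, −ΣF_y) = (165.1, 19.93) N.
Magnitude = √((165.1)² + (19.93)²) = 166.3 N; direction = atan2(19.93, 165.1) = 6.9°.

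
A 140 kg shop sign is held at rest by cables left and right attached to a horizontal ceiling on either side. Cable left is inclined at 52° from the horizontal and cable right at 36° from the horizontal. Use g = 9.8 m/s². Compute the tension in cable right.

Weight W = 140 × 9.8 = 1372 N acts straight down.
Horizontal: T_left cos 52° = T_right cos 36°  →  T_left = 1.314 T_right.
Vertical: T_left sin 52° + T_right sin 36° = 1372.
Substituting the horizontal relation into the vertical equation gives 1.623 T_right = 1372, so T_right = 845.2 N.

T_right ≈ 845 N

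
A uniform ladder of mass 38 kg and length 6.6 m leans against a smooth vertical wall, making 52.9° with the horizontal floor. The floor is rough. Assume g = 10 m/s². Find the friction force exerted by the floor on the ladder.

Torques about the foot: N_wall · 6.6 sin 52.9° = 38×10×3.3 cos 52.9° → N_wall = 143.7 N.
ΣF_x = 0: f_floor = N_wall = 143.7 N.

f ≈ 144 N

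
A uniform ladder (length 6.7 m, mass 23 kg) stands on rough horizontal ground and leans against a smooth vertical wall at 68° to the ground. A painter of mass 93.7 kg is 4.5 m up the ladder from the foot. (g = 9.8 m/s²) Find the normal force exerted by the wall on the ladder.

Torques about the foot: N_wall · 6.7 sin 68° = 23×9.8×3.35 cos 68° + 93.7×9.8×4.5 cos 68° → N_wall = 294.71 N.

N_wall ≈ 295 N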